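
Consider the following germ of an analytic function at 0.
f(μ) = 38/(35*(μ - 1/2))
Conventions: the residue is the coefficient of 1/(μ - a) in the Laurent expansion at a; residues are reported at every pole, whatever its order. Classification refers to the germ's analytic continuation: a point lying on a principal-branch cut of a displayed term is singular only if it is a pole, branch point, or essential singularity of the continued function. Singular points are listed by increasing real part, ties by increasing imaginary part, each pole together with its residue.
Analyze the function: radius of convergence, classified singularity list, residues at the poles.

Denominator factor (μ - 1/2): pole of order 1 at 1/2, modulus 1/2.
The radius of convergence is the smallest modulus among the singular points: 1/2.
At the order-1 pole 1/2 set g(μ) = (μ - (1/2))*f(μ) = 38/35.
Simple pole: residue = g(a) at a = 1/2, which is 38/35.

Radius of convergence at 0: 1/2.
At 1/2: a pole of order 1; residue 38/35.


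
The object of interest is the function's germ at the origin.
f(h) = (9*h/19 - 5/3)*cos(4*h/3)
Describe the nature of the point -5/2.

The point is a regular point.

There is no denominator, hence no pole anywhere.
The factor cos(4*h/3) is entire.
So the germ continues analytically to -5/2.


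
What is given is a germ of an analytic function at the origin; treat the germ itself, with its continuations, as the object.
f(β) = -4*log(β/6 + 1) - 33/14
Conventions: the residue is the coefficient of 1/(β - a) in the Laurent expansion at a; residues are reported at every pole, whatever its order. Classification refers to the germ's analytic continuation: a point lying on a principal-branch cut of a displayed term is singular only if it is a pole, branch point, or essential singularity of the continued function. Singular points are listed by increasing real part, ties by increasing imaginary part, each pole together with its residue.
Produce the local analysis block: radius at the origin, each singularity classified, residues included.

Radius of convergence at 0: 6.
At -6: a logarithmic branch point.

Branch term (-4)*log(1 - β/(-6)): its argument vanishes at β = -6, a logarithmic branch point, modulus 6.
The radius of convergence is the smallest modulus among the singular points: 6.


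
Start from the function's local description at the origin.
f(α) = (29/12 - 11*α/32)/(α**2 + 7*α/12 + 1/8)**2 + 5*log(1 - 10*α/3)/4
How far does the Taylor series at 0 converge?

The radius of convergence is 3/10.

Denominator factor (α**2 + 7*α/12 + 1/8)^2: discriminant -23/144, complex-conjugate roots (-7/24) + ((1/24)*sqrt(23))*i and (-7/24) - ((1/24)*sqrt(23))*i; poles of order 2, moduli (1/4)*sqrt(2) and (1/4)*sqrt(2).
Branch term (5/4)*log(1 - α/(3/10)): its argument vanishes at α = 3/10, a logarithmic branch point, modulus 3/10.
The radius of convergence is the smallest modulus among the singular points: 3/10.


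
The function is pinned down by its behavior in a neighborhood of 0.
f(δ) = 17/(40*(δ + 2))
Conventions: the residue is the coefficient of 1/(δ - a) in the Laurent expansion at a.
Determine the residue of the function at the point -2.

The residue is 17/40.

At the order-1 pole -2 set g(δ) = (δ - (-2))*f(δ) = 17/40.
Simple pole: residue = g(a) at a = -2, which is 17/40.


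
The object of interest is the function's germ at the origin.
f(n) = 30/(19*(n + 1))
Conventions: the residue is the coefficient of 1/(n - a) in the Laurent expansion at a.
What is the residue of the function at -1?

The residue is 30/19.

At the order-1 pole -1 set g(n) = (n - (-1))*f(n) = 30/19.
Simple pole: residue = g(a) at a = -1, which is 30/19.


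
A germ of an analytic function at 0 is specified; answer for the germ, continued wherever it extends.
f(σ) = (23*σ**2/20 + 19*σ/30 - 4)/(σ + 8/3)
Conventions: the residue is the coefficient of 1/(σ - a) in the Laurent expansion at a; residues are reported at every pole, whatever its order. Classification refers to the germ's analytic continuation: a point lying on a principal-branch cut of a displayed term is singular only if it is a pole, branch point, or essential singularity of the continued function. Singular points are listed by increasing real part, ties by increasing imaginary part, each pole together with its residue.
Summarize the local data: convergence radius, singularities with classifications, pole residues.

Denominator factor (σ + 8/3): pole of order 1 at -8/3, modulus 8/3.
The radius of convergence is the smallest modulus among the singular points: 8/3.
At the order-1 pole -8/3 set g(σ) = (σ - (-8/3))*f(σ) = 23*σ**2/20 + 19*σ/30 - 4.
Simple pole: residue = g(a) at a = -8/3, which is 112/45.

Radius of convergence at 0: 8/3.
At -8/3: a pole of order 1; residue 112/45.


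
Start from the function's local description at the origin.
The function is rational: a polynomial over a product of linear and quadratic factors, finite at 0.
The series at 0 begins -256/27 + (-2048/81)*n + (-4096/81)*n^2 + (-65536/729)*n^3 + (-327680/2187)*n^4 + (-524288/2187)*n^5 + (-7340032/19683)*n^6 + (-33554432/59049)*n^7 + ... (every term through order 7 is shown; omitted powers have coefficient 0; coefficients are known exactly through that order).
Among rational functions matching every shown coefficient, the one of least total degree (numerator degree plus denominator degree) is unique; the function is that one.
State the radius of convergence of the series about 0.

No rational of total degree below 2 reproduces all 8 coefficients; solving the [0/2] Pade equations on them gives f(n) = -16/(3*(n - 3/4)**2), whose expansion matches every shown term.
Denominator factor (n - 3/4)^2: pole of order 2 at 3/4, modulus 3/4.
The radius of convergence is the smallest modulus among the singular points: 3/4.

The radius of convergence is 3/4.


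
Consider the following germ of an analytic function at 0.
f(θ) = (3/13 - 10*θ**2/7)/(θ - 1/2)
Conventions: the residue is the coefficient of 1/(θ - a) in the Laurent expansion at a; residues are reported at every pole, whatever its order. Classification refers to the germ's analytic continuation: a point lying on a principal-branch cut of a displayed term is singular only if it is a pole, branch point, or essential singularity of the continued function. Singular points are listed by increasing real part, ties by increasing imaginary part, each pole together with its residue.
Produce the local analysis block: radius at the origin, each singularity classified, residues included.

Denominator factor (θ - 1/2): pole of order 1 at 1/2, modulus 1/2.
The radius of convergence is the smallest modulus among the singular points: 1/2.
At the order-1 pole 1/2 set g(θ) = (θ - (1/2))*f(θ) = 3/13 - 10*θ**2/7.
Simple pole: residue = g(a) at a = 1/2, which is -23/182.

Radius of convergence at 0: 1/2.
At 1/2: a pole of order 1; residue -23/182.


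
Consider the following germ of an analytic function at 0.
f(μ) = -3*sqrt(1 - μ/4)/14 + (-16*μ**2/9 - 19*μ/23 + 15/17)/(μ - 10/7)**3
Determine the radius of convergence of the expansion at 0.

Denominator factor (μ - 10/7)^3: pole of order 3 at 10/7, modulus 10/7.
Branch term (-3/14)*sqrt(1 - μ/(4)): its argument vanishes at μ = 4, a square-root branch point, modulus 4.
The radius of convergence is the smallest modulus among the singular points: 10/7.

The radius of convergence is 10/7.


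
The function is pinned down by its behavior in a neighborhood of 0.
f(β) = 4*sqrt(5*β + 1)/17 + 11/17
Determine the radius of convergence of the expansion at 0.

Branch term (4/17)*sqrt(1 - β/(-1/5)): its argument vanishes at β = -1/5, a square-root branch point, modulus 1/5.
The radius of convergence is the smallest modulus among the singular points: 1/5.

The radius of convergence is 1/5.


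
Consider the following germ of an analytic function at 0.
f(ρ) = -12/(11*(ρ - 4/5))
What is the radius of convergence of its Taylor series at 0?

The radius of convergence is 4/5.

Denominator factor (ρ - 4/5): pole of order 1 at 4/5, modulus 4/5.
The radius of convergence is the smallest modulus among the singular points: 4/5.


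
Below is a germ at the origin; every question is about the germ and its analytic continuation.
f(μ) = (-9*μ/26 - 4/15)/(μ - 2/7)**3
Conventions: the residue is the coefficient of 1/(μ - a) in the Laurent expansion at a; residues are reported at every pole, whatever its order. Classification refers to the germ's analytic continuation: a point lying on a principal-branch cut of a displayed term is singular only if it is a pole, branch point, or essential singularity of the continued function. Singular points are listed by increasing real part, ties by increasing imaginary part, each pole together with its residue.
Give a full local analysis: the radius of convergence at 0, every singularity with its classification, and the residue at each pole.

Radius of convergence at 0: 2/7.
At 2/7: a pole of order 3; residue 0.

Denominator factor (μ - 2/7)^3: pole of order 3 at 2/7, modulus 2/7.
The radius of convergence is the smallest modulus among the singular points: 2/7.
At the order-3 pole 2/7 set g(μ) = (μ - (2/7))^3*f(μ) = -9*μ/26 - 4/15.
Order-3 pole: residue = g''(a)/2; g''(2/7) = 0, so the residue is 0.


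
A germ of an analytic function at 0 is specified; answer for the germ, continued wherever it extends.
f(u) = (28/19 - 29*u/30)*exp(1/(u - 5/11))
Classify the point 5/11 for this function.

The exponent 1/(u - (5/11)) has a pole at 5/11, so exp(1/(u - (5/11))) takes every nonzero value near it: an essential singularity (not a pole of any order).

The point is an essential singularity.


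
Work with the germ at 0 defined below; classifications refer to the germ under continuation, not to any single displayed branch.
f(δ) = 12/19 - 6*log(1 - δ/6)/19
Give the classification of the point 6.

The point is a logarithmic branch point.

The term (-6/19)*log(1 - δ/(6)) has argument 1 - 6/(6) = 0 at 6: a logarithmic (infinitely-sheeted) branch point; the remaining terms are analytic or single-valued there.


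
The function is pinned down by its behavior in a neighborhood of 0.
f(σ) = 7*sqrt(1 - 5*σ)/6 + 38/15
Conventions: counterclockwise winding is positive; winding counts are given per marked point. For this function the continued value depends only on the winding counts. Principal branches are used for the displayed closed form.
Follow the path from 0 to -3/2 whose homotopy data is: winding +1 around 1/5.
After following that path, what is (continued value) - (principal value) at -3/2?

The rational part is single-valued and drops out of the difference; each branch term changes only by its own monodromy.
(7/6)*sqrt(1 - σ/(1/5)): winding +1 is odd, the square root flips sign, contributing -2*(7/6)*sqrt(1 - (-3/2)/(1/5)) = -2*(7/6)*sqrt(17/2) = -(7/6)*sqrt(34).
Summing the contributions at σ = -3/2 gives -(7/6)*sqrt(34).

Continued minus principal equals -(7/6)*sqrt(34).


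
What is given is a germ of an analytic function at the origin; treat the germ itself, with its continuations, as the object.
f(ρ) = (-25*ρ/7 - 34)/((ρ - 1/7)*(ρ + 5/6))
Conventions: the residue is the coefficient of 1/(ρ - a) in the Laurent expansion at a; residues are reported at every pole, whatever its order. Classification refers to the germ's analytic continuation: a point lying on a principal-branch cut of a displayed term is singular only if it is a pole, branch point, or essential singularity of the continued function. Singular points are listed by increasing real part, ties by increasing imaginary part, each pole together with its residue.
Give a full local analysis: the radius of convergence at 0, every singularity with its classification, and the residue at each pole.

Radius of convergence at 0: 1/7.
At -5/6: a pole of order 1; residue 1303/41.
At 1/7: a pole of order 1; residue -10146/287.

Denominator factor (ρ + 5/6): pole of order 1 at -5/6, modulus 5/6.
Denominator factor (ρ - 1/7): pole of order 1 at 1/7, modulus 1/7.
The radius of convergence is the smallest modulus among the singular points: 1/7.
At the order-1 pole -5/6 set g(ρ) = (ρ - (-5/6))*f(ρ) = (-25*ρ/7 - 34)/(ρ - 1/7).
Simple pole: residue = g(a) at a = -5/6, which is 1303/41.
At the order-1 pole 1/7 set g(ρ) = (ρ - (1/7))*f(ρ) = (-25*ρ/7 - 34)/(ρ + 5/6).
Simple pole: residue = g(a) at a = 1/7, which is -10146/287.
List the singular points by increasing real part (a conjugate pair: the negative imaginary part first).


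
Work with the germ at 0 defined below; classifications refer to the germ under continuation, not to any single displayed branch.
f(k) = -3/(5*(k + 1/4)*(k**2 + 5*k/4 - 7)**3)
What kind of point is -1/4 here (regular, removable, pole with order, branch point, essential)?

The point is a pole of order 1.

The denominator factor k + 1/4 vanishes at -1/4 and appears to the power 1; the numerator there equals -3/5, nonzero, and no other factor vanishes.
Hence a pole whose order is the multiplicity, 1.


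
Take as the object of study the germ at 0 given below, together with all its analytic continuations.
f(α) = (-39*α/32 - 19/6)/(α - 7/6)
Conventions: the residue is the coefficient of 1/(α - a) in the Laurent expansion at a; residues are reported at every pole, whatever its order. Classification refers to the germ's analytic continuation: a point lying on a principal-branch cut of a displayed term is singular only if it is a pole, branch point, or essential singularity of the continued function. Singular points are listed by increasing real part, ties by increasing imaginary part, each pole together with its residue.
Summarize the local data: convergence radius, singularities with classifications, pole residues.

Denominator factor (α - 7/6): pole of order 1 at 7/6, modulus 7/6.
The radius of convergence is the smallest modulus among the singular points: 7/6.
At the order-1 pole 7/6 set g(α) = (α - (7/6))*f(α) = -39*α/32 - 19/6.
Simple pole: residue = g(a) at a = 7/6, which is -881/192.

Radius of convergence at 0: 7/6.
At 7/6: a pole of order 1; residue -881/192.


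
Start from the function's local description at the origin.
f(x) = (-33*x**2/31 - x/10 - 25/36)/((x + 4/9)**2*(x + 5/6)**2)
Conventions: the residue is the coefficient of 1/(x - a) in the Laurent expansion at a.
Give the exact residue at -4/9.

At the order-2 pole -4/9 set g(x) = (x - (-4/9))^2*f(x) = (-33*x**2/31 - x/10 - 25/36)/(x + 5/6)**2.
Order-2 pole: residue = g'(a); g'(-4/9) = 1852794/53165, so the residue is 1852794/53165.

The residue is 1852794/53165.


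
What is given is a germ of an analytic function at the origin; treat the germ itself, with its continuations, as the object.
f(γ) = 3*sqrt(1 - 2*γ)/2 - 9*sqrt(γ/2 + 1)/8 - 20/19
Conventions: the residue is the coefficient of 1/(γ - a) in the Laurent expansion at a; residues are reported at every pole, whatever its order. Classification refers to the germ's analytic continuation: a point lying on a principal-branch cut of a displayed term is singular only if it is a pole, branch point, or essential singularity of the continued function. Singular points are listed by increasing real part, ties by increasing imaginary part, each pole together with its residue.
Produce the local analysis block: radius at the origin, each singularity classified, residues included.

Radius of convergence at 0: 1/2.
At -2: an algebraic (square-root) branch point.
At 1/2: an algebraic (square-root) branch point.

Branch term (-9/8)*sqrt(1 - γ/(-2)): its argument vanishes at γ = -2, a square-root branch point, modulus 2.
Branch term (3/2)*sqrt(1 - γ/(1/2)): its argument vanishes at γ = 1/2, a square-root branch point, modulus 1/2.
The radius of convergence is the smallest modulus among the singular points: 1/2.
List the singular points by increasing real part (a conjugate pair: the negative imaginary part first).


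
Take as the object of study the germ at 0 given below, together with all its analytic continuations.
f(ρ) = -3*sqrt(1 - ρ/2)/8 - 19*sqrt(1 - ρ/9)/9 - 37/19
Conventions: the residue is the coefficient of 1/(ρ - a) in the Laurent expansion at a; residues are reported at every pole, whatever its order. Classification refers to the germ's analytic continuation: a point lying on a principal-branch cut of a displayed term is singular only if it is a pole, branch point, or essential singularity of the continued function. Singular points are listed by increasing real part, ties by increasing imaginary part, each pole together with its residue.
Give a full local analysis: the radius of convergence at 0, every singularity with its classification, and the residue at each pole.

Branch term (-19/9)*sqrt(1 - ρ/(9)): its argument vanishes at ρ = 9, a square-root branch point, modulus 9.
Branch term (-3/8)*sqrt(1 - ρ/(2)): its argument vanishes at ρ = 2, a square-root branch point, modulus 2.
The radius of convergence is the smallest modulus among the singular points: 2.
List the singular points by increasing real part (a conjugate pair: the negative imaginary part first).

Radius of convergence at 0: 2.
At 2: an algebraic (square-root) branch point.
At 9: an algebraic (square-root) branch point.


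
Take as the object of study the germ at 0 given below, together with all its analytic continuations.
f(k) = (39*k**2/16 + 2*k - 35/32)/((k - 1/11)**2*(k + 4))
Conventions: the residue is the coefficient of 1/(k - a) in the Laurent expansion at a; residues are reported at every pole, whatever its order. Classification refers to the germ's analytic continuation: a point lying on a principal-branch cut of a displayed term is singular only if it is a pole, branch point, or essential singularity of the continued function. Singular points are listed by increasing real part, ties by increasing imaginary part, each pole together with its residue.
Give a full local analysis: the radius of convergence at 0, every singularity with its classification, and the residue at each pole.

Radius of convergence at 0: 1/11.
At -4: a pole of order 1; residue 38599/21600.
At 1/11: a pole of order 2; residue 14051/21600.

Denominator factor (k - 1/11)^2: pole of order 2 at 1/11, modulus 1/11.
Denominator factor (k + 4): pole of order 1 at -4, modulus 4.
The radius of convergence is the smallest modulus among the singular points: 1/11.
At the order-1 pole -4 set g(k) = (k - (-4))*f(k) = (39*k**2/16 + 2*k - 35/32)/(k - 1/11)**2.
Simple pole: residue = g(a) at a = -4, which is 38599/21600.
At the order-2 pole 1/11 set g(k) = (k - (1/11))^2*f(k) = (39*k**2/16 + 2*k - 35/32)/(k + 4).
Order-2 pole: residue = g'(a); g'(1/11) = 14051/21600, so the residue is 14051/21600.
List the singular points by increasing real part (a conjugate pair: the negative imaginary part first).


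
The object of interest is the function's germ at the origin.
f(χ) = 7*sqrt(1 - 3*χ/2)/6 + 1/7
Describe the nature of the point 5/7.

There is no denominator, hence no pole anywhere.
Branch term sqrt(1 - χ/(2/3)): argument at 5/7 is -1/14, nonzero, so 5/7 is not its branch point (a point on a principal cut is still regular for the continued germ).
So the germ continues analytically to 5/7.

The point is a regular point.


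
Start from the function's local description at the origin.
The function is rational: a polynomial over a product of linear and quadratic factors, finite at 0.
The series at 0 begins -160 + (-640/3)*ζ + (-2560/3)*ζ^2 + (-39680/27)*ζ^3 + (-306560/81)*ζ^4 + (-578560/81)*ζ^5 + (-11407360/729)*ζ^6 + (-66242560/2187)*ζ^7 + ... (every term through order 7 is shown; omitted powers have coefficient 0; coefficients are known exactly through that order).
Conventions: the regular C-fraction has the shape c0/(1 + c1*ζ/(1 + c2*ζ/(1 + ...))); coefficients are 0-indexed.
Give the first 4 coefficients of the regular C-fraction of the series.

The regular C-fraction coefficients are [-160, -4/3, -8/3, 41/12].


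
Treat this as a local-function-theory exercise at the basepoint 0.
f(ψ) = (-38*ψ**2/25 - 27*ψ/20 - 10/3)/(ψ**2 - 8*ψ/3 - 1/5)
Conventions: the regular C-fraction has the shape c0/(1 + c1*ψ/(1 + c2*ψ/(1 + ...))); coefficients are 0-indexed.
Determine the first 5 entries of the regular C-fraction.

Taylor coefficients (expand at 0): a_0 = 50/3, a_1 = -7757/36, a_2 = 400126/135, a_3 = -13153097/324, a_4 = 135132104/243.
c0 = a_0 = 50/3. Peel one level at a time: if S = 1 + c*ψ/S' with S'(0) = 1, then c is the ψ-coefficient of S and S' = c*ψ/(S - 1).
S_1 = c0/f = 1 + (7757/600)*ψ + (-427679/40000)*ψ^2 + ...; c1 = 7757/600.
S_2 = c1*ψ/(S_1 - 1) = 1 + (1283037/1551400)*ψ + (1210968699/1504276225)*ψ^2 + ...; c2 = 1283037/1551400.
S_3 = c2*ψ/(S_2 - 1) = 1 + (-3229249864/3317506003)*ψ + (490845979328/914546635205)*ψ^2 + ...; c3 = -3229249864/3317506003.
S_4 = c3*ψ/(S_3 - 1) = 1 + (1179064/2138395)*ψ + ...; c4 = 1179064/2138395.

The regular C-fraction coefficients are [50/3, 7757/600, 1283037/1551400, -3229249864/3317506003, 1179064/2138395].


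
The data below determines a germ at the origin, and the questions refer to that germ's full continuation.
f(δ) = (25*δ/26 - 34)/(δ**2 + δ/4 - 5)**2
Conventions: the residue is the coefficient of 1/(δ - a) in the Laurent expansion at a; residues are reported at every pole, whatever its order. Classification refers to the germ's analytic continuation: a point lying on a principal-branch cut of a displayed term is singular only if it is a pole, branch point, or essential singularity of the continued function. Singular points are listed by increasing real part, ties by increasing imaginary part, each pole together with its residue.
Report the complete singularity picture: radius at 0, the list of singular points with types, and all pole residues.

Radius of convergence at 0: -1/8 + (1/8)*sqrt(321).
At -1/8 - (1/8)*sqrt(321): a pole of order 2; residue -(56776/1339533)*sqrt(321).
At -1/8 + (1/8)*sqrt(321): a pole of order 2; residue (56776/1339533)*sqrt(321).

Denominator factor (δ**2 + δ/4 - 5)^2: discriminant 321/16, real irrational roots -1/8 + (1/8)*sqrt(321) and -1/8 - (1/8)*sqrt(321); poles of order 2, moduli -1/8 + (1/8)*sqrt(321) and 1/8 + (1/8)*sqrt(321).
The radius of convergence is the smallest modulus among the singular points: -1/8 + (1/8)*sqrt(321).
The factor δ**2 + δ/4 - 5 splits as (δ - a)(δ - a') with a = -1/8 - (1/8)*sqrt(321), a' = -1/8 + (1/8)*sqrt(321). At the order-2 pole a set g(δ) = (δ - a)^2*f(δ) = [25*δ/26 - 34] / (δ - a')^2.
Order-2 pole: residue = g'(a); g'(-1/8 - (1/8)*sqrt(321)) = -(56776/1339533)*sqrt(321), so the residue is -(56776/1339533)*sqrt(321).
The factor δ**2 + δ/4 - 5 splits as (δ - a)(δ - a') with a = -1/8 + (1/8)*sqrt(321), a' = -1/8 - (1/8)*sqrt(321). At the order-2 pole a set g(δ) = (δ - a)^2*f(δ) = [25*δ/26 - 34] / (δ - a')^2.
Order-2 pole: residue = g'(a); g'(-1/8 + (1/8)*sqrt(321)) = (56776/1339533)*sqrt(321), so the residue is (56776/1339533)*sqrt(321).
List the singular points by increasing real part (a conjugate pair: the negative imaginary part first).


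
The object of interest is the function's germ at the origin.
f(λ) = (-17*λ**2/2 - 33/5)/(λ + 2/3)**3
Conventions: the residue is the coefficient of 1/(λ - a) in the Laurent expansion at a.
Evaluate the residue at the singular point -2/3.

At the order-3 pole -2/3 set g(λ) = (λ - (-2/3))^3*f(λ) = -17*λ**2/2 - 33/5.
Order-3 pole: residue = g''(a)/2; g''(-2/3) = -17, so the residue is -17/2.

The residue is -17/2.


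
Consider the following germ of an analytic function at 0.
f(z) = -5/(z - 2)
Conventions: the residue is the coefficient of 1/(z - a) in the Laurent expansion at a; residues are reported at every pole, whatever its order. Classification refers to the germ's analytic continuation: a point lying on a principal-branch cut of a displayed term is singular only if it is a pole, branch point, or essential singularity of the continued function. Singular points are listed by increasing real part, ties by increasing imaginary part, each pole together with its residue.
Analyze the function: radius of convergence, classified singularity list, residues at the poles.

Denominator factor (z - 2): pole of order 1 at 2, modulus 2.
The radius of convergence is the smallest modulus among the singular points: 2.
At the order-1 pole 2 set g(z) = (z - (2))*f(z) = -5.
Simple pole: residue = g(a) at a = 2, which is -5.

Radius of convergence at 0: 2.
At 2: a pole of order 1; residue -5.


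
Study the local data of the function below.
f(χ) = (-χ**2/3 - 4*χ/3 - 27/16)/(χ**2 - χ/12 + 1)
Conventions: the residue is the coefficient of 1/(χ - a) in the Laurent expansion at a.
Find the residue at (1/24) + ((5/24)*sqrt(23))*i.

The residue is (-49/72) + ((53/360)*sqrt(23))*i.

The factor χ**2 - χ/12 + 1 splits as (χ - a)(χ - a') with a = (1/24) + ((5/24)*sqrt(23))*i, a' = (1/24) - ((5/24)*sqrt(23))*i. At the order-1 pole a set g(χ) = (χ - a)*f(χ) = [-χ**2/3 - 4*χ/3 - 27/16] / (χ - a').
Simple pole: residue = g(a) at a = (1/24) + ((5/24)*sqrt(23))*i, which is (-49/72) + ((53/360)*sqrt(23))*i.


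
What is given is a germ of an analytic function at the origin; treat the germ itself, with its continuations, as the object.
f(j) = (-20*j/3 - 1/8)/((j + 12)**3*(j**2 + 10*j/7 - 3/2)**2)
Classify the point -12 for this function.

The denominator factor j + 12 vanishes at -12 and appears to the power 3; the numerator there equals 639/8, nonzero, and no other factor vanishes.
Hence a pole whose order is the multiplicity, 3.

The point is a pole of order 3.


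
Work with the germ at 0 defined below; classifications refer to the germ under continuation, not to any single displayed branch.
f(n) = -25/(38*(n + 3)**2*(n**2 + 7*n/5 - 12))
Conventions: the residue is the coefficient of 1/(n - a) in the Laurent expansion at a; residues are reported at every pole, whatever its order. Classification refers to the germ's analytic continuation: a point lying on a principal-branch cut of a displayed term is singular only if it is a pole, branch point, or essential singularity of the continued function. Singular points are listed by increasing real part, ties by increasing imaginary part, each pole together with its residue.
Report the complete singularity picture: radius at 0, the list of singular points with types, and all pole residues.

Radius of convergence at 0: -7/10 + (1/10)*sqrt(1249).
At -7/10 - (1/10)*sqrt(1249): a pole of order 1; residue 2875/98496 + (111125/123021504)*sqrt(1249).
At -3: a pole of order 2; residue -2875/49248.
At -7/10 + (1/10)*sqrt(1249): a pole of order 1; residue 2875/98496 - (111125/123021504)*sqrt(1249).

Denominator factor (n + 3)^2: pole of order 2 at -3, modulus 3.
Denominator factor (n**2 + 7*n/5 - 12): discriminant 1249/25, real irrational roots -7/10 + (1/10)*sqrt(1249) and -7/10 - (1/10)*sqrt(1249); poles of order 1, moduli -7/10 + (1/10)*sqrt(1249) and 7/10 + (1/10)*sqrt(1249).
The radius of convergence is the smallest modulus among the singular points: -7/10 + (1/10)*sqrt(1249).
The factor n**2 + 7*n/5 - 12 splits as (n - a)(n - a') with a = -7/10 - (1/10)*sqrt(1249), a' = -7/10 + (1/10)*sqrt(1249). At the order-1 pole a set g(n) = (n - a)*f(n) = [-25/(38*(n + 3)**2)] / (n - a').
Simple pole: residue = g(a) at a = -7/10 - (1/10)*sqrt(1249), which is 2875/98496 + (111125/123021504)*sqrt(1249).
At the order-2 pole -3 set g(n) = (n - (-3))^2*f(n) = -25/(38*(n**2 + 7*n/5 - 12)).
Order-2 pole: residue = g'(a); g'(-3) = -2875/49248, so the residue is -2875/49248.
The factor n**2 + 7*n/5 - 12 splits as (n - a)(n - a') with a = -7/10 + (1/10)*sqrt(1249), a' = -7/10 - (1/10)*sqrt(1249). At the order-1 pole a set g(n) = (n - a)*f(n) = [-25/(38*(n + 3)**2)] / (n - a').
Simple pole: residue = g(a) at a = -7/10 + (1/10)*sqrt(1249), which is 2875/98496 - (111125/123021504)*sqrt(1249).
List the singular points by increasing real part (a conjugate pair: the negative imaginary part first).


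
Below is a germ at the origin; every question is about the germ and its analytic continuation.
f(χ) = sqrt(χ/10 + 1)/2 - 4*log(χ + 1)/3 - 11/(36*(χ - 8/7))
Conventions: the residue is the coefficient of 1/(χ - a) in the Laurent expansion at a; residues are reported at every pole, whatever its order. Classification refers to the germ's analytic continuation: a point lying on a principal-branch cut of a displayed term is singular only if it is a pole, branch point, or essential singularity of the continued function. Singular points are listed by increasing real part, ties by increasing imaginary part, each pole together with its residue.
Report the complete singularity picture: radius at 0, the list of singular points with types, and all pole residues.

Radius of convergence at 0: 1.
At -10: an algebraic (square-root) branch point.
At -1: a logarithmic branch point.
At 8/7: a pole of order 1; residue -11/36.

Denominator factor (χ - 8/7): pole of order 1 at 8/7, modulus 8/7.
Branch term (1/2)*sqrt(1 - χ/(-10)): its argument vanishes at χ = -10, a square-root branch point, modulus 10.
Branch term (-4/3)*log(1 - χ/(-1)): its argument vanishes at χ = -1, a logarithmic branch point, modulus 1.
The radius of convergence is the smallest modulus among the singular points: 1.
The branch terms are analytic at 8/7 and contribute nothing to the residue; only the rational part matters.
At the order-1 pole 8/7 set g(χ) = (χ - (8/7))*(rational part) = -11/36.
Simple pole: residue = g(a) at a = 8/7, which is -11/36.
List the singular points by increasing real part (a conjugate pair: the negative imaginary part first).


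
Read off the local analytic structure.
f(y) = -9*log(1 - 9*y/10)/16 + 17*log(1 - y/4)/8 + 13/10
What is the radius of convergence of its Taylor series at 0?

The radius of convergence is 10/9.

Branch term (-9/16)*log(1 - y/(10/9)): its argument vanishes at y = 10/9, a logarithmic branch point, modulus 10/9.
Branch term (17/8)*log(1 - y/(4)): its argument vanishes at y = 4, a logarithmic branch point, modulus 4.
The radius of convergence is the smallest modulus among the singular points: 10/9.


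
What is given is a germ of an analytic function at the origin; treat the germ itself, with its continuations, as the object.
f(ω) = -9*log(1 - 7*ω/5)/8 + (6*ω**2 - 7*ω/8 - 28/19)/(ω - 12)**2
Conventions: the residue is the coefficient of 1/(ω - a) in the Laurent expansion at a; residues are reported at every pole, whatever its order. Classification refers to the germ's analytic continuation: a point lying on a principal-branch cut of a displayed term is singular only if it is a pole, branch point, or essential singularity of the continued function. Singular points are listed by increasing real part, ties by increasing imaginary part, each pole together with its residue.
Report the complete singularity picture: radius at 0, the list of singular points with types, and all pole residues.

Denominator factor (ω - 12)^2: pole of order 2 at 12, modulus 12.
Branch term (-9/8)*log(1 - ω/(5/7)): its argument vanishes at ω = 5/7, a logarithmic branch point, modulus 5/7.
The radius of convergence is the smallest modulus among the singular points: 5/7.
The branch term is analytic at 12 and contributes nothing to the residue; only the rational part matters.
At the order-2 pole 12 set g(ω) = (ω - (12))^2*(rational part) = 6*ω**2 - 7*ω/8 - 28/19.
Order-2 pole: residue = g'(a); g'(12) = 1145/8, so the residue is 1145/8.
List the singular points by increasing real part (a conjugate pair: the negative imaginary part first).

Radius of convergence at 0: 5/7.
At 5/7: a logarithmic branch point.
At 12: a pole of order 2; residue 1145/8.


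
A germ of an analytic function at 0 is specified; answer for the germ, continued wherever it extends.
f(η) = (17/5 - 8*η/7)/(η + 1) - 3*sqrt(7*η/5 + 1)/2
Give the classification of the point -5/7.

The term (-3/2)*sqrt(1 - η/(-5/7)) has argument 1 - -5/7/(-5/7) = 0 at -5/7: a square-root (algebraic, two-sheeted) branch point; the remaining terms are analytic or single-valued there.

The point is an algebraic (square-root) branch point.


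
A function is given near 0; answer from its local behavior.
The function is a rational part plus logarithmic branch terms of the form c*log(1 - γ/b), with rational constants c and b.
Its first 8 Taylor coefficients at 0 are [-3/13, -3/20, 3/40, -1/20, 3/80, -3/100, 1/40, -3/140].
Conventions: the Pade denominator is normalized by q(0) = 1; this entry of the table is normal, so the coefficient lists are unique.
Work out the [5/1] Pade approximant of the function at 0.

Taylor coefficients needed (read off): a_0 = -3/13, a_1 = -3/20, a_2 = 3/40, a_3 = -1/20, a_4 = 3/80, a_5 = -3/100, a_6 = 1/40.
Write the denominator as Q(γ) = 1 + q1*γ. Requiring Q*f - P = O(γ^7) with deg P <= 5 kills the coefficients of γ^6..γ^6 in Q*f:
  γ^6: a_6 + q1*a_5 = 0, i.e. 1/40 + (-3/100)*q1 = 0.
Solving this linear system: q1 = 5/6.
The numerator is Q*f truncated at degree 5: P0 = a_0 = -3/13; P1 = a_1 + q1*a_0 = -89/260; P2 = a_2 + q1*a_1 = -1/20; P3 = a_3 + q1*a_2 = 1/80; P4 = a_4 + q1*a_3 = -1/240; P5 = a_5 + q1*a_4 = 1/800.

The Pade approximant has numerator coefficients [-3/13, -89/260, -1/20, 1/80, -1/240, 1/800]; denominator coefficients [1, 5/6].


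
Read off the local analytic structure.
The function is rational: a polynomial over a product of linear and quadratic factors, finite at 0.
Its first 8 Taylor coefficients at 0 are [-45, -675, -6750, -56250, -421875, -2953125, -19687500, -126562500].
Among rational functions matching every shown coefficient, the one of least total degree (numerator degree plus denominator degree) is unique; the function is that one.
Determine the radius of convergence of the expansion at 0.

The radius of convergence is 1/5.

No rational of total degree below 3 reproduces all 8 coefficients; solving the [0/3] Pade equations on them gives f(θ) = 9/(25*(θ - 1/5)**3), whose expansion matches every shown term.
Denominator factor (θ - 1/5)^3: pole of order 3 at 1/5, modulus 1/5.
The radius of convergence is the smallest modulus among the singular points: 1/5.


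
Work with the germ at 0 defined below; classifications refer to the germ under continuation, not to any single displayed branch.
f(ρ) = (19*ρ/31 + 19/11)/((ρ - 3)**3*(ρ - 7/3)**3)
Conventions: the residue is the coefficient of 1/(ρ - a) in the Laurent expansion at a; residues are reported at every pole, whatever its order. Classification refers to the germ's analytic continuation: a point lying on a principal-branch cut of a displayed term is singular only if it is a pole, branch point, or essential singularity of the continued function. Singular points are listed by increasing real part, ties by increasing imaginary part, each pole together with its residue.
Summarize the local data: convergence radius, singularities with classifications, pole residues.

Denominator factor (ρ - 3)^3: pole of order 3 at 3, modulus 3.
Denominator factor (ρ - 7/3)^3: pole of order 3 at 7/3, modulus 7/3.
The radius of convergence is the smallest modulus among the singular points: 7/3.
At the order-3 pole 7/3 set g(ρ) = (ρ - (7/3))^3*f(ρ) = (19*ρ/31 + 19/11)/(ρ - 3)**3.
Order-3 pole: residue = g''(a)/2; g''(7/3) = -835677/2728, so the residue is -835677/5456.
At the order-3 pole 3 set g(ρ) = (ρ - (3))^3*f(ρ) = (19*ρ/31 + 19/11)/(ρ - 7/3)**3.
Order-3 pole: residue = g''(a)/2; g''(3) = 835677/2728, so the residue is 835677/5456.
List the singular points by increasing real part (a conjugate pair: the negative imaginary part first).

Radius of convergence at 0: 7/3.
At 7/3: a pole of order 3; residue -835677/5456.
At 3: a pole of order 3; residue 835677/5456.


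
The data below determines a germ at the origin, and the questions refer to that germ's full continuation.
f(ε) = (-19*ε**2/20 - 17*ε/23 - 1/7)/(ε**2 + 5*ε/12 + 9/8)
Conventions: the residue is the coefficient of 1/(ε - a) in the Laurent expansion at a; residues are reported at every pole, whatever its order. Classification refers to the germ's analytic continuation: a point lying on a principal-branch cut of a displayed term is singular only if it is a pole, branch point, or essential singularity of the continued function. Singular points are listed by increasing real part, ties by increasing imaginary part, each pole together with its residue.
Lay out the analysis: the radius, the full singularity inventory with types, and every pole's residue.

Denominator factor (ε**2 + 5*ε/12 + 9/8): discriminant -623/144, complex-conjugate roots (-5/24) + ((1/24)*sqrt(623))*i and (-5/24) - ((1/24)*sqrt(623))*i; poles of order 1, moduli (3/4)*sqrt(2) and (3/4)*sqrt(2).
The radius of convergence is the smallest modulus among the singular points: (3/4)*sqrt(2).
The factor ε**2 + 5*ε/12 + 9/8 splits as (ε - a)(ε - a') with a = (-5/24) - ((1/24)*sqrt(623))*i, a' = (-5/24) + ((1/24)*sqrt(623))*i. At the order-1 pole a set g(ε) = (ε - a)*f(ε) = [-19*ε**2/20 - 17*ε/23 - 1/7] / (ε - a').
Simple pole: residue = g(a) at a = (-5/24) - ((1/24)*sqrt(623))*i, which is (-379/2208) + ((924961/48145440)*sqrt(623))*i.
The factor ε**2 + 5*ε/12 + 9/8 splits as (ε - a)(ε - a') with a = (-5/24) + ((1/24)*sqrt(623))*i, a' = (-5/24) - ((1/24)*sqrt(623))*i. At the order-1 pole a set g(ε) = (ε - a)*f(ε) = [-19*ε**2/20 - 17*ε/23 - 1/7] / (ε - a').
Simple pole: residue = g(a) at a = (-5/24) + ((1/24)*sqrt(623))*i, which is (-379/2208) - ((924961/48145440)*sqrt(623))*i.
List the singular points by increasing real part (a conjugate pair: the negative imaginary part first).

Radius of convergence at 0: (3/4)*sqrt(2).
At (-5/24) - ((1/24)*sqrt(623))*i: a pole of order 1; residue (-379/2208) + ((924961/48145440)*sqrt(623))*i.
At (-5/24) + ((1/24)*sqrt(623))*i: a pole of order 1; residue (-379/2208) - ((924961/48145440)*sqrt(623))*i.


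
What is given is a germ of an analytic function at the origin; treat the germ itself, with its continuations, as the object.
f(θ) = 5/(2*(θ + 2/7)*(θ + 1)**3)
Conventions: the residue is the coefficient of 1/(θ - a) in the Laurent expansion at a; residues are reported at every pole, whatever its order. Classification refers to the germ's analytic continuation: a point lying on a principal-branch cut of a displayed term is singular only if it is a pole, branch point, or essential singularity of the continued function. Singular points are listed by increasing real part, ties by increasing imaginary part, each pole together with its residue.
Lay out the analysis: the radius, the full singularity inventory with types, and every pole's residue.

Radius of convergence at 0: 2/7.
At -1: a pole of order 3; residue -343/50.
At -2/7: a pole of order 1; residue 343/50.

Denominator factor (θ + 1)^3: pole of order 3 at -1, modulus 1.
Denominator factor (θ + 2/7): pole of order 1 at -2/7, modulus 2/7.
The radius of convergence is the smallest modulus among the singular points: 2/7.
At the order-3 pole -1 set g(θ) = (θ - (-1))^3*f(θ) = 5/(2*(θ + 2/7)).
Order-3 pole: residue = g''(a)/2; g''(-1) = -343/25, so the residue is -343/50.
At the order-1 pole -2/7 set g(θ) = (θ - (-2/7))*f(θ) = 5/(2*(θ + 1)**3).
Simple pole: residue = g(a) at a = -2/7, which is 343/50.
List the singular points by increasing real part (a conjugate pair: the negative imaginary part first).


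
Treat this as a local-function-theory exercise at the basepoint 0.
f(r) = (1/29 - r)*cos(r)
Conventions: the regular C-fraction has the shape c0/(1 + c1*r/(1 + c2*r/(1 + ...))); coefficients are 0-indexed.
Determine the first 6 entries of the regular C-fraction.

The regular C-fraction coefficients are [1/29, 29, -1683/58, 1/58, 145/10098, 292697/10098].

Taylor coefficients (expand at 0): a_0 = 1/29, a_1 = -1, a_2 = -1/58, a_3 = 1/2, a_4 = 1/696, a_5 = -1/24.
c0 = a_0 = 1/29. Peel one level at a time: if S = 1 + c*r/S' with S'(0) = 1, then c is the r-coefficient of S and S' = c*r/(S - 1).
S_1 = c0/f = 1 + (29)*r + (1683/2)*r^2 + ...; c1 = 29.
S_2 = c1*r/(S_1 - 1) = 1 + (-1683/58)*r + (1683/3364)*r^2 + ...; c2 = -1683/58.
S_3 = c2*r/(S_2 - 1) = 1 + (1/58)*r + (-5/20196)*r^2 + ...; c3 = 1/58.
S_4 = c3*r/(S_3 - 1) = 1 + (145/10098)*r + (-42441065/101969604)*r^2 + ...; c4 = 145/10098.
S_5 = c4*r/(S_4 - 1) = 1 + (292697/10098)*r + ...; c5 = 292697/10098.
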